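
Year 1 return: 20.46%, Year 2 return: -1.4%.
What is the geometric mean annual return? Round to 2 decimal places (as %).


Formula: Geometric mean = ((1+r1)*(1+r2))^(1/2) - 1
Product: (1 + 0.2046) * (1 + -0.014) = 1.2046 * 0.986 = 1.187736
Square root: 1.187736^0.5 = 1.089833
Geometric mean = 1.089833 - 1 = 0.089833
As percentage: 8.98%

8.98%


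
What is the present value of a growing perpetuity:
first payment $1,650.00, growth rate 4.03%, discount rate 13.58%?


Formula: PV = C / (r - g)
Spread: r - g = 0.1358 - 0.0403 = 0.0955
Substituting: PV = $1,650.00 / 0.0955
PV = $17,277.49

$17,277.49


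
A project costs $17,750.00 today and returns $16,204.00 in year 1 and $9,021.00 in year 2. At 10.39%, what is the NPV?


Formula: NPV = C0 + C1/(1+r) + C2/(1+r)^2
Discount C1: $16,204.00 / (1 + 0.1039) = $14,678.87
Discount C2: $9,021.00 / (1 + 0.1039)^2 = $7,402.79
NPV = -$17,750.00 + $14,678.87 + $7,402.79 = $4,331.65

$4,331.65


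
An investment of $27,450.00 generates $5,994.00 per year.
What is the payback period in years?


Formula: Payback = investment / annual cash flow
Substituting: Payback = $27,450.00 / $5,994.00
Payback = 4.5796 years

4.5796 years


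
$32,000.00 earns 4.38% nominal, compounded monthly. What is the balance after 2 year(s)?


Formula: FV = P * (1 + r/m)^(m*t)
Period rate: r/m = 0.0438 / 12 = 0.00365
Total periods: m*t = 12 * 2 = 24
Growth factor: (1 + 0.00365)^24 = 1.091377
FV = $32,000.00 * 1.091377 = $34,924.08

$34,924.08


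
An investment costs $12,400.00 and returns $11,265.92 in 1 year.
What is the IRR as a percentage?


Formula: IRR = C1/C0 - 1
Substituting: IRR = $11,265.92 / $12,400.00 - 1
Ratio: 0.908542 - 1 = -0.091458
IRR = -9.1458%

-9.1458%


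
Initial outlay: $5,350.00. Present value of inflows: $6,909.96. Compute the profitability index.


Formula: PI = PV(cash flows) / initial investment
Substituting: PI = $6,909.96 / $5,350.00
PI = 1.2916

1.2916


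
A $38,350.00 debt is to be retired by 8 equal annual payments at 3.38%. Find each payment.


Formula: PMT = PV * r / (1 - (1+r)^(-n))
Denominator: 1 - (1 + 0.0338)^(-8) = 0.233508
Numerator: $38,350.00 * 0.0338 = 1296.23
PMT = 1296.23 / 0.233508 = $5,551.12

$5,551.12


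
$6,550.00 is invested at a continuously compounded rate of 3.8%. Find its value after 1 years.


Formula: FV = P * e^(r*t)
Exponent: r*t = 0.038 * 1 = 0.038
e^(0.038) = 1.038731
FV = $6,550.00 * 1.038731 = $6,803.69

$6,803.69


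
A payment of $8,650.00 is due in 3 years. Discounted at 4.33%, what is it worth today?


Formula: PV = FV / (1 + r)^n
Substituting: PV = $8,650.00 / (1 + 0.0433)^3
Discount factor: (1.0433)^3 = 1.135606
PV = $8,650.00 / 1.135606 = $7,617.08

$7,617.08


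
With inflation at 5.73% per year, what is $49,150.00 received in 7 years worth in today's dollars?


Formula: Real value = nominal / (1 + inflation)^years
Price level: (1 + 0.0573)^7 = 1.477024
Real value = $49,150.00 / 1.477024 = $33,276.37

$33,276.37


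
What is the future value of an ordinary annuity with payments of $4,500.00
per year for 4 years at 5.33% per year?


Formula: FV = PMT * ((1+r)^n - 1) / r
Growth factor: (1 + 0.0533)^4 = 1.230859
Numerator: 1.230859 - 1 = 0.230859
FV = $4,500.00 * 0.230859 / 0.0533 = $19,490.92

$19,490.92


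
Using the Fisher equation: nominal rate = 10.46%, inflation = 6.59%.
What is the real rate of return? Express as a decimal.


Formula: (1 + r_real) = (1 + r_nom) / (1 + inflation)
Substituting: (1 + r_real) = 1.1046 / 1.0659
(1 + r_real) = 1.036307
r_real = 1.036307 - 1 = 0.036307

0.036307


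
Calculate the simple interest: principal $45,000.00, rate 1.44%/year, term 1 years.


Formula: I = P * r * t
Substituting: I = $45,000.00 * 0.0144 * 1
Step: I = $45,000.00 * 0.0144
I = $648.00

$648.00


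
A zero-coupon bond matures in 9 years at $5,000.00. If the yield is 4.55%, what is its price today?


Formula: Price = FV / (1 + r)^n
Substituting: Price = $5,000.00 / (1 + 0.0455)^9
Discount factor: (1.0455)^9 = 1.492507
Price = $5,000.00 / 1.492507 = $3,350.07

$3,350.07


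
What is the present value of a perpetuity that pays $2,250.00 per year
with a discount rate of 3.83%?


Formula: PV = C / r
Substituting: PV = $2,250.00 / 0.0383
PV = $58,746.74

$58,746.74


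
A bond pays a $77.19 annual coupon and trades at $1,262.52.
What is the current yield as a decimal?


Formula: Current yield = annual coupon / price
Substituting: CY = $77.19 / $1,262.52
CY = 0.06114

0.06114


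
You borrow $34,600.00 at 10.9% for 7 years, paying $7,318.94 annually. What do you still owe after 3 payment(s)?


Formula: Balance = PV*(1+r)^k - PMT*((1+r)^k - 1)/r
Growth: (1 + 0.109)^3 = 1.363938
Accumulated factor: ((1+r)^k - 1)/r = 3.338881
Balance = $34,600.00 * 1.363938 - $7,318.94 * 3.338881
Balance = $22,755.19

$22,755.19


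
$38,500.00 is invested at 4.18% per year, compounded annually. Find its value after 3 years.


Formula: FV = P * (1 + r)^n
Substituting: FV = $38,500.00 * (1 + 0.0418)^3
Growth factor: (1.0418)^3 = 1.130715
FV = $38,500.00 * 1.130715 = $43,532.52

$43,532.52


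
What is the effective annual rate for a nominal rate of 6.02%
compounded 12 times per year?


Formula: EAR = (1 + r/m)^m - 1
Period rate: r/m = 0.0602 / 12 = 0.005017
Compounding: (1 + 0.005017)^12 = 1.061889
EAR = 1.061889 - 1 = 0.061889

0.061889


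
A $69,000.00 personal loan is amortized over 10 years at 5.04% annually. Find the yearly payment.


Formula: PMT = PV * r / (1 - (1+r)^(-n))
Denominator: 1 - (1 + 0.0504)^(-10) = 0.388421
Numerator: $69,000.00 * 0.0504 = 3477.6
PMT = 3477.6 / 0.388421 = $8,953.18

$8,953.18


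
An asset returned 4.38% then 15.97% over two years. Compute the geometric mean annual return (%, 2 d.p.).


Formula: Geometric mean = ((1+r1)*(1+r2))^(1/2) - 1
Product: (1 + 0.0438) * (1 + 0.1597) = 1.0438 * 1.1597 = 1.210495
Square root: 1.210495^0.5 = 1.100225
Geometric mean = 1.100225 - 1 = 0.100225
As percentage: 10.02%

10.02%


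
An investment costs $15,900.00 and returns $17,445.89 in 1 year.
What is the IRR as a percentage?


Formula: IRR = C1/C0 - 1
Substituting: IRR = $17,445.89 / $15,900.00 - 1
Ratio: 1.097226 - 1 = 0.097226
IRR = 9.7226%

9.7226%


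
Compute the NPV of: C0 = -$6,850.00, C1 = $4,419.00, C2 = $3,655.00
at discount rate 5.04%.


Formula: NPV = C0 + C1/(1+r) + C2/(1+r)^2
Discount C1: $4,419.00 / (1 + 0.0504) = $4,206.97
Discount C2: $3,655.00 / (1 + 0.0504)^2 = $3,312.67
NPV = -$6,850.00 + $4,206.97 + $3,312.67 = $669.64

$669.64


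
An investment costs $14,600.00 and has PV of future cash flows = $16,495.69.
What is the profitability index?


Formula: PI = PV(cash flows) / initial investment
Substituting: PI = $16,495.69 / $14,600.00
PI = 1.1298

1.1298


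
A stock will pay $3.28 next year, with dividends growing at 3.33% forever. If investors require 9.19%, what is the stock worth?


Formula: P = D1 / (r - g)
Spread: r - g = 0.0919 - 0.0333 = 0.0586
Substituting: P = $3.28 / 0.0586
P = $55.97

$55.97


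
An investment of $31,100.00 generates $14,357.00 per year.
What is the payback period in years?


Formula: Payback = investment / annual cash flow
Substituting: Payback = $31,100.00 / $14,357.00
Payback = 2.1662 years

2.1662 years


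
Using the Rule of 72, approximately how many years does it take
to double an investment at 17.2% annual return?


Formula: Years ≈ 72 / r
Substituting: Years ≈ 72 / 17.2
Years ≈ 4.2

4.2 years


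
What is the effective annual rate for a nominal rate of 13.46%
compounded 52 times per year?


Formula: EAR = (1 + r/m)^m - 1
Period rate: r/m = 0.1346 / 52 = 0.002588
Compounding: (1 + 0.002588)^52 = 1.14388
EAR = 1.14388 - 1 = 0.14388

0.14388


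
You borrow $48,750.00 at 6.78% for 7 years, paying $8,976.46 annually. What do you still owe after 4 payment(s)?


Formula: Balance = PV*(1+r)^k - PMT*((1+r)^k - 1)/r
Growth: (1 + 0.0678)^4 = 1.300049
Accumulated factor: ((1+r)^k - 1)/r = 4.425499
Balance = $48,750.00 * 1.300049 - $8,976.46 * 4.425499
Balance = $23,652.07

$23,652.07


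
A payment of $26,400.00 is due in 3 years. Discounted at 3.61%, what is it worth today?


Formula: PV = FV / (1 + r)^n
Substituting: PV = $26,400.00 / (1 + 0.0361)^3
Discount factor: (1.0361)^3 = 1.112257
PV = $26,400.00 / 1.112257 = $23,735.53

$23,735.53


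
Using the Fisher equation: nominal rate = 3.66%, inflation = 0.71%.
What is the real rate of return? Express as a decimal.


Formula: (1 + r_real) = (1 + r_nom) / (1 + inflation)
Substituting: (1 + r_real) = 1.0366 / 1.0071
(1 + r_real) = 1.029292
r_real = 1.029292 - 1 = 0.029292

0.029292


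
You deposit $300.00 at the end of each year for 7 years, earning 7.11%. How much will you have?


Formula: FV = PMT * ((1+r)^n - 1) / r
Growth factor: (1 + 0.0711)^7 = 1.617373
Numerator: 1.617373 - 1 = 0.617373
FV = $300.00 * 0.617373 / 0.0711 = $2,604.95

$2,604.95


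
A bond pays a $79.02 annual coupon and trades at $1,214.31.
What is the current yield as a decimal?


Formula: Current yield = annual coupon / price
Substituting: CY = $79.02 / $1,214.31
CY = 0.065074

0.065074


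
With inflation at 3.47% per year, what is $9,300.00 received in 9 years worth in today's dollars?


Formula: Real value = nominal / (1 + inflation)^years
Price level: (1 + 0.0347)^9 = 1.359346
Real value = $9,300.00 / 1.359346 = $6,841.52

$6,841.52


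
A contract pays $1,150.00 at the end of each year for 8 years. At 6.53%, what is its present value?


Formula: PV = PMT * (1 - (1+r)^(-n)) / r
Discount factor: (1 + 0.0653)^(-8) = 0.602871
Bracket: 1 - 0.602871 = 0.397129
PV = $1,150.00 * 0.397129 / 0.0653 = $6,993.84

$6,993.84


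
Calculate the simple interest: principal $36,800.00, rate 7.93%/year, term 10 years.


Formula: I = P * r * t
Substituting: I = $36,800.00 * 0.0793 * 10
Step: I = $36,800.00 * 0.793
I = $29,182.40

$29,182.40


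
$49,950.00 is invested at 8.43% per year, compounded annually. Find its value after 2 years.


Formula: FV = P * (1 + r)^n
Substituting: FV = $49,950.00 * (1 + 0.0843)^2
Growth factor: (1.0843)^2 = 1.175706
FV = $49,950.00 * 1.175706 = $58,726.54

$58,726.54


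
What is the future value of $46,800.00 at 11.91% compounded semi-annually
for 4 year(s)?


Formula: FV = P * (1 + r/m)^(m*t)
Period rate: r/m = 0.1191 / 2 = 0.05955
Total periods: m*t = 2 * 4 = 8
Growth factor: (1 + 0.05955)^8 = 1.588443
FV = $46,800.00 * 1.588443 = $74,339.13

$74,339.13


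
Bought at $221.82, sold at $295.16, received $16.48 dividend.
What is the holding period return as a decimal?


Formula: HPR = (P1 - P0 + D) / P0
Gain: $295.16 - $221.82 + $16.48 = $89.82
HPR = $89.82 / $221.82 = 0.4049

0.4049


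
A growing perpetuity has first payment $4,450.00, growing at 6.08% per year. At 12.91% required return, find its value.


Formula: PV = C / (r - g)
Spread: r - g = 0.1291 - 0.0608 = 0.0683
Substituting: PV = $4,450.00 / 0.0683
PV = $65,153.73

$65,153.73


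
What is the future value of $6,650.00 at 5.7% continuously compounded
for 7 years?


Formula: FV = P * e^(r*t)
Exponent: r*t = 0.057 * 7 = 0.399
e^(0.399) = 1.490334
FV = $6,650.00 * 1.490334 = $9,910.72

$9,910.72


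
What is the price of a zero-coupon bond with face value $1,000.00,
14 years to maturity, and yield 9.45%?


Formula: Price = FV / (1 + r)^n
Substituting: Price = $1,000.00 / (1 + 0.0945)^14
Discount factor: (1.0945)^14 = 3.540142
Price = $1,000.00 / 3.540142 = $282.47

$282.47


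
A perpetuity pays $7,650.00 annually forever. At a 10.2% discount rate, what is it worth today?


Formula: PV = C / r
Substituting: PV = $7,650.00 / 0.102
PV = $75,000.00

$75,000.00


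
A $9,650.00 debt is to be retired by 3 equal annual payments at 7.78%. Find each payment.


Formula: PMT = PV * r / (1 - (1+r)^(-n))
Denominator: 1 - (1 + 0.0778)^(-3) = 0.201297
Numerator: $9,650.00 * 0.0778 = 750.77
PMT = 750.77 / 0.201297 = $3,729.67

$3,729.67


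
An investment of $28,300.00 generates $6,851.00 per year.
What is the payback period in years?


Formula: Payback = investment / annual cash flow
Substituting: Payback = $28,300.00 / $6,851.00
Payback = 4.1308 years

4.1308 years


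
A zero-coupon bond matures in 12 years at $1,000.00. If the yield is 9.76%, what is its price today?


Formula: Price = FV / (1 + r)^n
Substituting: Price = $1,000.00 / (1 + 0.0976)^12
Discount factor: (1.0976)^12 = 3.057238
Price = $1,000.00 / 3.057238 = $327.09

$327.09


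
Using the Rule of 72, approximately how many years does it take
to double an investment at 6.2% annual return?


Formula: Years ≈ 72 / r
Substituting: Years ≈ 72 / 6.2
Years ≈ 11.6

11.6 years


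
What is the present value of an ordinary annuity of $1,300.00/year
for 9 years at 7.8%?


Formula: PV = PMT * (1 - (1+r)^(-n)) / r
Discount factor: (1 + 0.078)^(-9) = 0.508664
Bracket: 1 - 0.508664 = 0.491336
PV = $1,300.00 * 0.491336 / 0.078 = $8,188.93

$8,188.93


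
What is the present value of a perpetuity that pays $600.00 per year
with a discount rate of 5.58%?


Formula: PV = C / r
Substituting: PV = $600.00 / 0.0558
PV = $10,752.69

$10,752.69


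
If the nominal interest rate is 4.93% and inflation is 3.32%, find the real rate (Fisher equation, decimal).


Formula: (1 + r_real) = (1 + r_nom) / (1 + inflation)
Substituting: (1 + r_real) = 1.0493 / 1.0332
(1 + r_real) = 1.015583
r_real = 1.015583 - 1 = 0.015583

0.015583


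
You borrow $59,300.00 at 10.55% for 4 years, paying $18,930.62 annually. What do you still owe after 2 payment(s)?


Formula: Balance = PV*(1+r)^k - PMT*((1+r)^k - 1)/r
Growth: (1 + 0.1055)^2 = 1.22213
Accumulated factor: ((1+r)^k - 1)/r = 2.1055
Balance = $59,300.00 * 1.22213 - $18,930.62 * 2.1055
Balance = $32,613.90

$32,613.90


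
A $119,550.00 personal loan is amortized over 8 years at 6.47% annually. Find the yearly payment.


Formula: PMT = PV * r / (1 - (1+r)^(-n))
Denominator: 1 - (1 + 0.0647)^(-8) = 0.394405
Numerator: $119,550.00 * 0.0647 = 7734.885
PMT = 7734.885 / 0.394405 = $19,611.51

$19,611.51


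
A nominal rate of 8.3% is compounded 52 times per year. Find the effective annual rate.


Formula: EAR = (1 + r/m)^m - 1
Period rate: r/m = 0.083 / 52 = 0.001596
Compounding: (1 + 0.001596)^52 = 1.08647
EAR = 1.08647 - 1 = 0.08647

0.08647


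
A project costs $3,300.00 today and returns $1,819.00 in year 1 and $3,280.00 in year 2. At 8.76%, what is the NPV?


Formula: NPV = C0 + C1/(1+r) + C2/(1+r)^2
Discount C1: $1,819.00 / (1 + 0.0876) = $1,672.49
Discount C2: $3,280.00 / (1 + 0.0876)^2 = $2,772.91
NPV = -$3,300.00 + $1,672.49 + $2,772.91 = $1,145.40

$1,145.40


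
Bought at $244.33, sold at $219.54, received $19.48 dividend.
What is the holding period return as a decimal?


Formula: HPR = (P1 - P0 + D) / P0
Gain: $219.54 - $244.33 + $19.48 = -$5.31
HPR = -$5.31 / $244.33 = -0.0217

-0.0217


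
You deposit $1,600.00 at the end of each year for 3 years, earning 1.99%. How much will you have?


Formula: FV = PMT * ((1+r)^n - 1) / r
Growth factor: (1 + 0.0199)^3 = 1.060896
Numerator: 1.060896 - 1 = 0.060896
FV = $1,600.00 * 0.060896 / 0.0199 = $4,896.15

$4,896.15


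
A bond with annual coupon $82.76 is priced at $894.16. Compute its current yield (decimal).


Formula: Current yield = annual coupon / price
Substituting: CY = $82.76 / $894.16
CY = 0.092556

0.092556


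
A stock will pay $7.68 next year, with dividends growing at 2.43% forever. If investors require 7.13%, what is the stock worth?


Formula: P = D1 / (r - g)
Spread: r - g = 0.0713 - 0.0243 = 0.047
Substituting: P = $7.68 / 0.047
P = $163.40

$163.40


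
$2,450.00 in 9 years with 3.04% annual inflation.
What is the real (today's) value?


Formula: Real value = nominal / (1 + inflation)^years
Price level: (1 + 0.0304)^9 = 1.309341
Real value = $2,450.00 / 1.309341 = $1,871.17

$1,871.17


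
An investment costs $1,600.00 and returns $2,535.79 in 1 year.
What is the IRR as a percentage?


Formula: IRR = C1/C0 - 1
Substituting: IRR = $2,535.79 / $1,600.00 - 1
Ratio: 1.584869 - 1 = 0.584869
IRR = 58.4869%

58.4869%


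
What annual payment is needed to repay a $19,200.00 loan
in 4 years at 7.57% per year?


Formula: PMT = PV * r / (1 - (1+r)^(-n))
Denominator: 1 - (1 + 0.0757)^(-4) = 0.253147
Numerator: $19,200.00 * 0.0757 = 1453.44
PMT = 1453.44 / 0.253147 = $5,741.49

$5,741.49


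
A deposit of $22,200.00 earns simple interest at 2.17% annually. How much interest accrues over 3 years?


Formula: I = P * r * t
Substituting: I = $22,200.00 * 0.0217 * 3
Step: I = $22,200.00 * 0.0651
I = $1,445.22

$1,445.22


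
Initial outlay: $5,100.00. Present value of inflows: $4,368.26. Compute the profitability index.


Formula: PI = PV(cash flows) / initial investment
Substituting: PI = $4,368.26 / $5,100.00
PI = 0.8565

0.8565


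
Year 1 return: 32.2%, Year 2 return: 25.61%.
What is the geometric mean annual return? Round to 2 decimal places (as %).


Formula: Geometric mean = ((1+r1)*(1+r2))^(1/2) - 1
Product: (1 + 0.322) * (1 + 0.2561) = 1.322 * 1.2561 = 1.660564
Square root: 1.660564^0.5 = 1.288629
Geometric mean = 1.288629 - 1 = 0.288629
As percentage: 28.86%

28.86%


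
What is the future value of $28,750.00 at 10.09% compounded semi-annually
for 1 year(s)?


Formula: FV = P * (1 + r/m)^(m*t)
Period rate: r/m = 0.1009 / 2 = 0.05045
Total periods: m*t = 2 * 1 = 2
Growth factor: (1 + 0.05045)^2 = 1.103445
FV = $28,750.00 * 1.103445 = $31,724.05

$31,724.05


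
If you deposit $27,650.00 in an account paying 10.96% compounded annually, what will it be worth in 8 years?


Formula: FV = P * (1 + r)^n
Substituting: FV = $27,650.00 * (1 + 0.1096)^8
Growth factor: (1.1096)^8 = 2.297902
FV = $27,650.00 * 2.297902 = $63,537.00

$63,537.00


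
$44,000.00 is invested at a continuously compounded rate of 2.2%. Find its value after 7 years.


Formula: FV = P * e^(r*t)
Exponent: r*t = 0.022 * 7 = 0.154
e^(0.154) = 1.166491
FV = $44,000.00 * 1.166491 = $51,325.60

$51,325.60


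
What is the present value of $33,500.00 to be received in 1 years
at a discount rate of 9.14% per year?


Formula: PV = FV / (1 + r)^n
Substituting: PV = $33,500.00 / (1 + 0.0914)^1
Discount factor: (1.0914)^1 = 1.0914
PV = $33,500.00 / 1.0914 = $30,694.52

$30,694.52


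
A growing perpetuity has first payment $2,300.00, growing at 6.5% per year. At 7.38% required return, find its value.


Formula: PV = C / (r - g)
Spread: r - g = 0.0738 - 0.065 = 0.0088
Substituting: PV = $2,300.00 / 0.0088
PV = $261,363.64

$261,363.64


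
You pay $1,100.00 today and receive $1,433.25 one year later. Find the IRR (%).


Formula: IRR = C1/C0 - 1
Substituting: IRR = $1,433.25 / $1,100.00 - 1
Ratio: 1.302955 - 1 = 0.302955
IRR = 30.2955%

30.2955%


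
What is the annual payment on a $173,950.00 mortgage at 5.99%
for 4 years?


Formula: PMT = PV * r / (1 - (1+r)^(-n))
Denominator: 1 - (1 + 0.0599)^(-4) = 0.207607
Numerator: $173,950.00 * 0.0599 = 10419.605
PMT = 10419.605 / 0.207607 = $50,189.00

$50,189.00


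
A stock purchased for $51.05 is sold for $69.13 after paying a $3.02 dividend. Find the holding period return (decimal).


Formula: HPR = (P1 - P0 + D) / P0
Gain: $69.13 - $51.05 + $3.02 = $21.10
HPR = $21.10 / $51.05 = 0.4133

0.4133


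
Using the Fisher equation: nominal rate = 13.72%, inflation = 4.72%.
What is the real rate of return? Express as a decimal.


Formula: (1 + r_real) = (1 + r_nom) / (1 + inflation)
Substituting: (1 + r_real) = 1.1372 / 1.0472
(1 + r_real) = 1.085943
r_real = 1.085943 - 1 = 0.085943

0.085943


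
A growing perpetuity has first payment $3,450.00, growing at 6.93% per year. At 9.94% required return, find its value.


Formula: PV = C / (r - g)
Spread: r - g = 0.0994 - 0.0693 = 0.0301
Substituting: PV = $3,450.00 / 0.0301
PV = $114,617.94

$114,617.94


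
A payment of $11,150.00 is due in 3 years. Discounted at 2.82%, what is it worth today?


Formula: PV = FV / (1 + r)^n
Substituting: PV = $11,150.00 / (1 + 0.0282)^3
Discount factor: (1.0282)^3 = 1.087008
PV = $11,150.00 / 1.087008 = $10,257.51

$10,257.51


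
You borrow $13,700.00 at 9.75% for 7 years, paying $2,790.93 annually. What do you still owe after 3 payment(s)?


Formula: Balance = PV*(1+r)^k - PMT*((1+r)^k - 1)/r
Growth: (1 + 0.0975)^3 = 1.321946
Accumulated factor: ((1+r)^k - 1)/r = 3.302006
Balance = $13,700.00 * 1.321946 - $2,790.93 * 3.302006
Balance = $8,894.99

$8,894.99


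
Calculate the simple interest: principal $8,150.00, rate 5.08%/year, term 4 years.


Formula: I = P * r * t
Substituting: I = $8,150.00 * 0.0508 * 4
Step: I = $8,150.00 * 0.2032
I = $1,656.08

$1,656.08


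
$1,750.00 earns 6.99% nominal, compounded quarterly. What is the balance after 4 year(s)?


Formula: FV = P * (1 + r/m)^(m*t)
Period rate: r/m = 0.0699 / 4 = 0.017475
Total periods: m*t = 4 * 4 = 16
Growth factor: (1 + 0.017475)^16 = 1.319411
FV = $1,750.00 * 1.319411 = $2,308.97

$2,308.97


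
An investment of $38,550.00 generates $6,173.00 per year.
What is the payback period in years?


Formula: Payback = investment / annual cash flow
Substituting: Payback = $38,550.00 / $6,173.00
Payback = 6.2449 years

6.2449 years


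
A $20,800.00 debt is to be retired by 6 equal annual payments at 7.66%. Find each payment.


Formula: PMT = PV * r / (1 - (1+r)^(-n))
Denominator: 1 - (1 + 0.0766)^(-6) = 0.357795
Numerator: $20,800.00 * 0.0766 = 1593.28
PMT = 1593.28 / 0.357795 = $4,453.05

$4,453.05


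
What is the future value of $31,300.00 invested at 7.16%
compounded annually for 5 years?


Formula: FV = P * (1 + r)^n
Substituting: FV = $31,300.00 * (1 + 0.0716)^5
Growth factor: (1.0716)^5 = 1.41307
FV = $31,300.00 * 1.41307 = $44,229.08

$44,229.08


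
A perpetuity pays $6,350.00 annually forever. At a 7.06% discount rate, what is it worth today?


Formula: PV = C / r
Substituting: PV = $6,350.00 / 0.0706
PV = $89,943.34

$89,943.34


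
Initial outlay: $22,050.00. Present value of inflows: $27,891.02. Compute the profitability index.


Formula: PI = PV(cash flows) / initial investment
Substituting: PI = $27,891.02 / $22,050.00
PI = 1.2649

1.2649


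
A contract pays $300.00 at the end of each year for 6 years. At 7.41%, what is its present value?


Formula: PV = PMT * (1 - (1+r)^(-n)) / r
Discount factor: (1 + 0.0741)^(-6) = 0.651226
Bracket: 1 - 0.651226 = 0.348774
PV = $300.00 * 0.348774 / 0.0741 = $1,412.04

$1,412.04


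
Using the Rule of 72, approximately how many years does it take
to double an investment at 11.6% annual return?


Formula: Years ≈ 72 / r
Substituting: Years ≈ 72 / 11.6
Years ≈ 6.2

6.2 years


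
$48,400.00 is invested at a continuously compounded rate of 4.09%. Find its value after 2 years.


Formula: FV = P * e^(r*t)
Exponent: r*t = 0.0409 * 2 = 0.0818
e^(0.0818) = 1.085239
FV = $48,400.00 * 1.085239 = $52,525.56

$52,525.56


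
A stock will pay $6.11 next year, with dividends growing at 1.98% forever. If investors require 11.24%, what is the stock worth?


Formula: P = D1 / (r - g)
Spread: r - g = 0.1124 - 0.0198 = 0.0926
Substituting: P = $6.11 / 0.0926
P = $65.98

$65.98


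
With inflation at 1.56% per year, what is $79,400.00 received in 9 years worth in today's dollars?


Formula: Real value = nominal / (1 + inflation)^years
Price level: (1 + 0.0156)^9 = 1.149487
Real value = $79,400.00 / 1.149487 = $69,074.27

$69,074.27


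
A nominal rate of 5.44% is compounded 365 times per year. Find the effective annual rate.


Formula: EAR = (1 + r/m)^m - 1
Period rate: r/m = 0.0544 / 365 = 0.000149
Compounding: (1 + 0.000149)^365 = 1.055903
EAR = 1.055903 - 1 = 0.055903

0.055903


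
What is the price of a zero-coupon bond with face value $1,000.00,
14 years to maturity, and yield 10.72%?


Formula: Price = FV / (1 + r)^n
Substituting: Price = $1,000.00 / (1 + 0.1072)^14
Discount factor: (1.1072)^14 = 4.160687
Price = $1,000.00 / 4.160687 = $240.34

$240.34


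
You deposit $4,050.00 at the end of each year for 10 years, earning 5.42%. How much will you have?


Formula: FV = PMT * ((1+r)^n - 1) / r
Growth factor: (1 + 0.0542)^10 = 1.695236
Numerator: 1.695236 - 1 = 0.695236
FV = $4,050.00 * 0.695236 / 0.0542 = $51,950.28

$51,950.28


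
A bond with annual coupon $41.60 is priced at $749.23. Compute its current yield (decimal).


Formula: Current yield = annual coupon / price
Substituting: CY = $41.60 / $749.23
CY = 0.055524

0.055524


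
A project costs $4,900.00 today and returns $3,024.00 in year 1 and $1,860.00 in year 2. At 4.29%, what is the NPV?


Formula: NPV = C0 + C1/(1+r) + C2/(1+r)^2
Discount C1: $3,024.00 / (1 + 0.0429) = $2,899.61
Discount C2: $1,860.00 / (1 + 0.0429)^2 = $1,710.12
NPV = -$4,900.00 + $2,899.61 + $1,710.12 = -$290.27

-$290.27


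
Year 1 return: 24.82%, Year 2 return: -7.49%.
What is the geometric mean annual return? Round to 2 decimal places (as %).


Formula: Geometric mean = ((1+r1)*(1+r2))^(1/2) - 1
Product: (1 + 0.2482) * (1 + -0.0749) = 1.2482 * 0.9251 = 1.15471
Square root: 1.15471^0.5 = 1.074574
Geometric mean = 1.074574 - 1 = 0.074574
As percentage: 7.46%

7.46%


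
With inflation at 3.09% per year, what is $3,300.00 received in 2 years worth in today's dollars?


Formula: Real value = nominal / (1 + inflation)^years
Price level: (1 + 0.0309)^2 = 1.062755
Real value = $3,300.00 / 1.062755 = $3,105.14

$3,105.14


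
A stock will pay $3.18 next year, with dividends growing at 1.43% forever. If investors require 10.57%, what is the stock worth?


Formula: P = D1 / (r - g)
Spread: r - g = 0.1057 - 0.0143 = 0.0914
Substituting: P = $3.18 / 0.0914
P = $34.79

$34.79


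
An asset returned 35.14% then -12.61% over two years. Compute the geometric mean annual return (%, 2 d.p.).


Formula: Geometric mean = ((1+r1)*(1+r2))^(1/2) - 1
Product: (1 + 0.3514) * (1 + -0.1261) = 1.3514 * 0.8739 = 1.180988
Square root: 1.180988^0.5 = 1.086733
Geometric mean = 1.086733 - 1 = 0.086733
As percentage: 8.67%

8.67%


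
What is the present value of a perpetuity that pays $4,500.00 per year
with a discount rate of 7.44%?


Formula: PV = C / r
Substituting: PV = $4,500.00 / 0.0744
PV = $60,483.87

$60,483.87


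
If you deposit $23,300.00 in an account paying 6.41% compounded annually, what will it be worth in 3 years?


Formula: FV = P * (1 + r)^n
Substituting: FV = $23,300.00 * (1 + 0.0641)^3
Growth factor: (1.0641)^3 = 1.20489
FV = $23,300.00 * 1.20489 = $28,073.93

$28,073.93


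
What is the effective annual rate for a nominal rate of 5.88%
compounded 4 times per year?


Formula: EAR = (1 + r/m)^m - 1
Period rate: r/m = 0.0588 / 4 = 0.0147
Compounding: (1 + 0.0147)^4 = 1.060109
EAR = 1.060109 - 1 = 0.060109

0.060109


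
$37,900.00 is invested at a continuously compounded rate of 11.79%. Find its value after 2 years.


Formula: FV = P * e^(r*t)
Exponent: r*t = 0.1179 * 2 = 0.2358
e^(0.2358) = 1.265921
FV = $37,900.00 * 1.265921 = $47,978.41

$47,978.41


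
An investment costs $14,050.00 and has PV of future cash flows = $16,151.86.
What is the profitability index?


Formula: PI = PV(cash flows) / initial investment
Substituting: PI = $16,151.86 / $14,050.00
PI = 1.1496

1.1496


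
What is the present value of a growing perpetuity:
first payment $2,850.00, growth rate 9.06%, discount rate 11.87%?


Formula: PV = C / (r - g)
Spread: r - g = 0.1187 - 0.0906 = 0.0281
Substituting: PV = $2,850.00 / 0.0281
PV = $101,423.49

$101,423.49


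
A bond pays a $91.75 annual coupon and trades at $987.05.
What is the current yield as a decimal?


Formula: Current yield = annual coupon / price
Substituting: CY = $91.75 / $987.05
CY = 0.092954

0.092954


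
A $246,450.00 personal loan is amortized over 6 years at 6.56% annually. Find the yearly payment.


Formula: PMT = PV * r / (1 - (1+r)^(-n))
Denominator: 1 - (1 + 0.0656)^(-6) = 0.316978
Numerator: $246,450.00 * 0.0656 = 16167.12
PMT = 16167.12 / 0.316978 = $51,003.93

$51,003.93


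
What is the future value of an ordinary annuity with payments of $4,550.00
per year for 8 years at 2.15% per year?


Formula: FV = PMT * ((1+r)^n - 1) / r
Growth factor: (1 + 0.0215)^8 = 1.185515
Numerator: 1.185515 - 1 = 0.185515
FV = $4,550.00 * 0.185515 / 0.0215 = $39,260.10

$39,260.10


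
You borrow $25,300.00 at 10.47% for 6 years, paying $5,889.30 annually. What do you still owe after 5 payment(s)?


Formula: Balance = PV*(1+r)^k - PMT*((1+r)^k - 1)/r
Growth: (1 + 0.1047)^5 = 1.645212
Accumulated factor: ((1+r)^k - 1)/r = 6.16248
Balance = $25,300.00 * 1.645212 - $5,889.30 * 6.16248
Balance = $5,331.16

$5,331.16


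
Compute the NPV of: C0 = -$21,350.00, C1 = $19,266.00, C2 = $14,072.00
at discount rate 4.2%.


Formula: NPV = C0 + C1/(1+r) + C2/(1+r)^2
Discount C1: $19,266.00 / (1 + 0.042) = $18,489.44
Discount C2: $14,072.00 / (1 + 0.042)^2 = $12,960.46
NPV = -$21,350.00 + $18,489.44 + $12,960.46 = $10,099.90

$10,099.90


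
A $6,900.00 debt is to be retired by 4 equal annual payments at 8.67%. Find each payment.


Formula: PMT = PV * r / (1 - (1+r)^(-n))
Denominator: 1 - (1 + 0.0867)^(-4) = 0.28293
Numerator: $6,900.00 * 0.0867 = 598.23
PMT = 598.23 / 0.28293 = $2,114.41

$2,114.41


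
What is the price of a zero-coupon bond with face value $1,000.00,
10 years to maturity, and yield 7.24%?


Formula: Price = FV / (1 + r)^n
Substituting: Price = $1,000.00 / (1 + 0.0724)^10
Discount factor: (1.0724)^10 = 2.011722
Price = $1,000.00 / 2.011722 = $497.09

$497.09


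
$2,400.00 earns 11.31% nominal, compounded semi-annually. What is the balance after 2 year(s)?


Formula: FV = P * (1 + r/m)^(m*t)
Period rate: r/m = 0.1131 / 2 = 0.05655
Total periods: m*t = 2 * 2 = 4
Growth factor: (1 + 0.05655)^4 = 1.246121
FV = $2,400.00 * 1.246121 = $2,990.69

$2,990.69


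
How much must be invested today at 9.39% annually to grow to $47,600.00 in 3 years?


Formula: PV = FV / (1 + r)^n
Substituting: PV = $47,600.00 / (1 + 0.0939)^3
Discount factor: (1.0939)^3 = 1.30898
PV = $47,600.00 / 1.30898 = $36,364.20

$36,364.20


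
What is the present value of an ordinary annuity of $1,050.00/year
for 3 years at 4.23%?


Formula: PV = PMT * (1 - (1+r)^(-n)) / r
Discount factor: (1 + 0.0423)^(-3) = 0.883124
Bracket: 1 - 0.883124 = 0.116876
PV = $1,050.00 * 0.116876 / 0.0423 = $2,901.17

$2,901.17


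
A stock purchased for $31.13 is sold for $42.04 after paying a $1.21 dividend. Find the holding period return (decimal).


Formula: HPR = (P1 - P0 + D) / P0
Gain: $42.04 - $31.13 + $1.21 = $12.12
HPR = $12.12 / $31.13 = 0.3893

0.3893


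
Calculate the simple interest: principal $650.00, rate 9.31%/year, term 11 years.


Formula: I = P * r * t
Substituting: I = $650.00 * 0.0931 * 11
Step: I = $650.00 * 1.0241
I = $665.67

$665.67


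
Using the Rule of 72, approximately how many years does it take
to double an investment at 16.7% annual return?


Formula: Years ≈ 72 / r
Substituting: Years ≈ 72 / 16.7
Years ≈ 4.3

4.3 years


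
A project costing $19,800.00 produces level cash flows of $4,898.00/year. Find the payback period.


Formula: Payback = investment / annual cash flow
Substituting: Payback = $19,800.00 / $4,898.00
Payback = 4.0425 years

4.0425 years


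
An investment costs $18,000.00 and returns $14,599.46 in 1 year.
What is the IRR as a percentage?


Formula: IRR = C1/C0 - 1
Substituting: IRR = $14,599.46 / $18,000.00 - 1
Ratio: 0.811081 - 1 = -0.188919
IRR = -18.8919%

-18.8919%


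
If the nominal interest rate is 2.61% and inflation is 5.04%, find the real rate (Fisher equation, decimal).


Formula: (1 + r_real) = (1 + r_nom) / (1 + inflation)
Substituting: (1 + r_real) = 1.0261 / 1.0504
(1 + r_real) = 0.976866
r_real = 0.976866 - 1 = -0.023134

-0.023134


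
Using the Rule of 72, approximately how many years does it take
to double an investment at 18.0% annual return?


Formula: Years ≈ 72 / r
Substituting: Years ≈ 72 / 18.0
Years ≈ 4.0

4.0 years


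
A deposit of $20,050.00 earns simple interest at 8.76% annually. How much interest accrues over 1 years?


Formula: I = P * r * t
Substituting: I = $20,050.00 * 0.0876 * 1
Step: I = $20,050.00 * 0.0876
I = $1,756.38

$1,756.38


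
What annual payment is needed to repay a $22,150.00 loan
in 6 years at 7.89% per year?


Formula: PMT = PV * r / (1 - (1+r)^(-n))
Denominator: 1 - (1 + 0.0789)^(-6) = 0.365966
Numerator: $22,150.00 * 0.0789 = 1747.635
PMT = 1747.635 / 0.365966 = $4,775.41

$4,775.41


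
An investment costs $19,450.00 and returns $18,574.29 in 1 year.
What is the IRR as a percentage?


Formula: IRR = C1/C0 - 1
Substituting: IRR = $18,574.29 / $19,450.00 - 1
Ratio: 0.954976 - 1 = -0.045024
IRR = -4.5024%

-4.5024%


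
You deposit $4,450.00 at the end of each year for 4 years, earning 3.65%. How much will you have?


Formula: FV = PMT * ((1+r)^n - 1) / r
Growth factor: (1 + 0.0365)^4 = 1.15419
Numerator: 1.15419 - 1 = 0.15419
FV = $4,450.00 * 0.15419 / 0.0365 = $18,798.48

$18,798.48


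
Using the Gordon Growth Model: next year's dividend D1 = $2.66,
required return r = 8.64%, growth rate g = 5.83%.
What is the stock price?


Formula: P = D1 / (r - g)
Spread: r - g = 0.0864 - 0.0583 = 0.0281
Substituting: P = $2.66 / 0.0281
P = $94.66

$94.66


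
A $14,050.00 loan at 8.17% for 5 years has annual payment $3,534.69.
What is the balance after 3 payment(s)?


Formula: Balance = PV*(1+r)^k - PMT*((1+r)^k - 1)/r
Growth: (1 + 0.0817)^3 = 1.26567
Accumulated factor: ((1+r)^k - 1)/r = 3.251775
Balance = $14,050.00 * 1.26567 - $3,534.69 * 3.251775
Balance = $6,288.65

$6,288.65


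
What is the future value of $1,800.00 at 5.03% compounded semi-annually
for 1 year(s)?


Formula: FV = P * (1 + r/m)^(m*t)
Period rate: r/m = 0.0503 / 2 = 0.02515
Total periods: m*t = 2 * 1 = 2
Growth factor: (1 + 0.02515)^2 = 1.050933
FV = $1,800.00 * 1.050933 = $1,891.68

$1,891.68


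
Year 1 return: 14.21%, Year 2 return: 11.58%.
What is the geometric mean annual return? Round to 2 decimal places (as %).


Formula: Geometric mean = ((1+r1)*(1+r2))^(1/2) - 1
Product: (1 + 0.1421) * (1 + 0.1158) = 1.1421 * 1.1158 = 1.274355
Square root: 1.274355^0.5 = 1.128873
Geometric mean = 1.128873 - 1 = 0.128873
As percentage: 12.89%

12.89%


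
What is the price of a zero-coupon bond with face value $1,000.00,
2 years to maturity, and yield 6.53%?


Formula: Price = FV / (1 + r)^n
Substituting: Price = $1,000.00 / (1 + 0.0653)^2
Discount factor: (1.0653)^2 = 1.134864
Price = $1,000.00 / 1.134864 = $881.16

$881.16


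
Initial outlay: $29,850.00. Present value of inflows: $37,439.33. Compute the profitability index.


Formula: PI = PV(cash flows) / initial investment
Substituting: PI = $37,439.33 / $29,850.00
PI = 1.2542

1.2542


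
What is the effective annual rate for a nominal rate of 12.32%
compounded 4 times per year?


Formula: EAR = (1 + r/m)^m - 1
Period rate: r/m = 0.1232 / 4 = 0.0308
Compounding: (1 + 0.0308)^4 = 1.12901
EAR = 1.12901 - 1 = 0.12901

0.12901


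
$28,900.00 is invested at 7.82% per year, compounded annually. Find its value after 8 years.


Formula: FV = P * (1 + r)^n
Substituting: FV = $28,900.00 * (1 + 0.0782)^8
Growth factor: (1.0782)^8 = 1.826395
FV = $28,900.00 * 1.826395 = $52,782.80

$52,782.80


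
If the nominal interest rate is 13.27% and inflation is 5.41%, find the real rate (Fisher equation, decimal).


Formula: (1 + r_real) = (1 + r_nom) / (1 + inflation)
Substituting: (1 + r_real) = 1.1327 / 1.0541
(1 + r_real) = 1.074566
r_real = 1.074566 - 1 = 0.074566

0.074566


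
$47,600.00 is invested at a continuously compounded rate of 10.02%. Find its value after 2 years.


Formula: FV = P * e^(r*t)
Exponent: r*t = 0.1002 * 2 = 0.2004
e^(0.2004) = 1.221891
FV = $47,600.00 * 1.221891 = $58,162.03

$58,162.03


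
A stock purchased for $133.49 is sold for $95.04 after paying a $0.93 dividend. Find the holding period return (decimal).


Formula: HPR = (P1 - P0 + D) / P0
Gain: $95.04 - $133.49 + $0.93 = -$37.52
HPR = -$37.52 / $133.49 = -0.2811

-0.2811


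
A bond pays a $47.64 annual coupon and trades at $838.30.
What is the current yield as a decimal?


Formula: Current yield = annual coupon / price
Substituting: CY = $47.64 / $838.30
CY = 0.056829

0.056829


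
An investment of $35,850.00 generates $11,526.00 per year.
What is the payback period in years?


Formula: Payback = investment / annual cash flow
Substituting: Payback = $35,850.00 / $11,526.00
Payback = 3.1104 years

3.1104 years


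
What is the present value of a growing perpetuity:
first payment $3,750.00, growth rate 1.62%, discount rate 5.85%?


Formula: PV = C / (r - g)
Spread: r - g = 0.0585 - 0.0162 = 0.0423
Substituting: PV = $3,750.00 / 0.0423
PV = $88,652.48

$88,652.48


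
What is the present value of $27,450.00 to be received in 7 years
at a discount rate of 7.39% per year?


Formula: PV = FV / (1 + r)^n
Substituting: PV = $27,450.00 / (1 + 0.0739)^7
Discount factor: (1.0739)^7 = 1.647202
PV = $27,450.00 / 1.647202 = $16,664.62

$16,664.62


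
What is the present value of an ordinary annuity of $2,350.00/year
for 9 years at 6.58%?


Formula: PV = PMT * (1 - (1+r)^(-n)) / r
Discount factor: (1 + 0.0658)^(-9) = 0.563532
Bracket: 1 - 0.563532 = 0.436468
PV = $2,350.00 * 0.436468 / 0.0658 = $15,588.14

$15,588.14


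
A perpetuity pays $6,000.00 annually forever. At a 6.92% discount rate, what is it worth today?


Formula: PV = C / r
Substituting: PV = $6,000.00 / 0.0692
PV = $86,705.20

$86,705.20


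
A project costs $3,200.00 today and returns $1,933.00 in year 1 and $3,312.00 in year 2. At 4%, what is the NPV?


Formula: NPV = C0 + C1/(1+r) + C2/(1+r)^2
Discount C1: $1,933.00 / (1 + 0.04) = $1,858.65
Discount C2: $3,312.00 / (1 + 0.04)^2 = $3,062.13
NPV = -$3,200.00 + $1,858.65 + $3,062.13 = $1,720.78

$1,720.78


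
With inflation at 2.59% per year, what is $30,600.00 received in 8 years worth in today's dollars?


Formula: Real value = nominal / (1 + inflation)^years
Price level: (1 + 0.0259)^8 = 1.226988
Real value = $30,600.00 / 1.226988 = $24,939.12

$24,939.12


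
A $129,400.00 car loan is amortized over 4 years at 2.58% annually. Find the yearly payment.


Formula: PMT = PV * r / (1 - (1+r)^(-n))
Denominator: 1 - (1 + 0.0258)^(-4) = 0.096872
Numerator: $129,400.00 * 0.0258 = 3338.52
PMT = 3338.52 / 0.096872 = $34,463.15

$34,463.15


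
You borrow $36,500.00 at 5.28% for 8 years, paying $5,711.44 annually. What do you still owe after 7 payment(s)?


Formula: Balance = PV*(1+r)^k - PMT*((1+r)^k - 1)/r
Growth: (1 + 0.0528)^7 = 1.433577
Accumulated factor: ((1+r)^k - 1)/r = 8.211692
Balance = $36,500.00 * 1.433577 - $5,711.44 * 8.211692
Balance = $5,424.99

$5,424.99


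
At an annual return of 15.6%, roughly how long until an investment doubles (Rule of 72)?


Formula: Years ≈ 72 / r
Substituting: Years ≈ 72 / 15.6
Years ≈ 4.6

4.6 years


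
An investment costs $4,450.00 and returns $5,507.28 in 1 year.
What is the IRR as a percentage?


Formula: IRR = C1/C0 - 1
Substituting: IRR = $5,507.28 / $4,450.00 - 1
Ratio: 1.237591 - 1 = 0.237591
IRR = 23.7591%

23.7591%


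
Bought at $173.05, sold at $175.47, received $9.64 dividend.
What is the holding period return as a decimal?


Formula: HPR = (P1 - P0 + D) / P0
Gain: $175.47 - $173.05 + $9.64 = $12.06
HPR = $12.06 / $173.05 = 0.0697

0.0697


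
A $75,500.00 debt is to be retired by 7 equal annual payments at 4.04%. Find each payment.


Formula: PMT = PV * r / (1 - (1+r)^(-n))
Denominator: 1 - (1 + 0.0404)^(-7) = 0.242125
Numerator: $75,500.00 * 0.0404 = 3050.2
PMT = 3050.2 / 0.242125 = $12,597.63

$12,597.63
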